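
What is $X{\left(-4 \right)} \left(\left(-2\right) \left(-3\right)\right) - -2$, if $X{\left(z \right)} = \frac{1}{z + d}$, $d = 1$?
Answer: $0$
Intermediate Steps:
$X{\left(z \right)} = \frac{1}{1 + z}$ ($X{\left(z \right)} = \frac{1}{z + 1} = \frac{1}{1 + z}$)
$X{\left(-4 \right)} \left(\left(-2\right) \left(-3\right)\right) - -2 = \frac{\left(-2\right) \left(-3\right)}{1 - 4} - -2 = \frac{1}{-3} \cdot 6 + 2 = \left(- \frac{1}{3}\right) 6 + 2 = -2 + 2 = 0$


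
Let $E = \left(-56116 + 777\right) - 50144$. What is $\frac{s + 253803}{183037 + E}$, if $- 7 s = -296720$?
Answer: $\frac{2073341}{542878} \approx 3.8192$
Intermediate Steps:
$s = \frac{296720}{7}$ ($s = \left(- \frac{1}{7}\right) \left(-296720\right) = \frac{296720}{7} \approx 42389.0$)
$E = -105483$ ($E = -55339 - 50144 = -105483$)
$\frac{s + 253803}{183037 + E} = \frac{\frac{296720}{7} + 253803}{183037 - 105483} = \frac{2073341}{7 \cdot 77554} = \frac{2073341}{7} \cdot \frac{1}{77554} = \frac{2073341}{542878}$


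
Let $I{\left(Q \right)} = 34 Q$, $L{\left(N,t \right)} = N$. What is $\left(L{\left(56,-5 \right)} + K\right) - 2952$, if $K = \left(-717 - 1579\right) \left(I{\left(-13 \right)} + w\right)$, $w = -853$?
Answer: $2970424$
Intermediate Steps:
$K = 2973320$ ($K = \left(-717 - 1579\right) \left(34 \left(-13\right) - 853\right) = - 2296 \left(-442 - 853\right) = \left(-2296\right) \left(-1295\right) = 2973320$)
$\left(L{\left(56,-5 \right)} + K\right) - 2952 = \left(56 + 2973320\right) - 2952 = 2973376 - 2952 = 2970424$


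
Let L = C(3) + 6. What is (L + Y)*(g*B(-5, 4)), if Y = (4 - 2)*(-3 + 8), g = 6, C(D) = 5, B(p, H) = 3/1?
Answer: 378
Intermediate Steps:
B(p, H) = 3 (B(p, H) = 3*1 = 3)
L = 11 (L = 5 + 6 = 11)
Y = 10 (Y = 2*5 = 10)
(L + Y)*(g*B(-5, 4)) = (11 + 10)*(6*3) = 21*18 = 378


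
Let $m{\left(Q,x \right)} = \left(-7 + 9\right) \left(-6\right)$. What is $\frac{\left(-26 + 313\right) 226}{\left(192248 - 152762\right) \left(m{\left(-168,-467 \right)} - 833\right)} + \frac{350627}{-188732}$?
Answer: $- \frac{5855573155037}{3148584815220} \approx -1.8597$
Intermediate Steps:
$m{\left(Q,x \right)} = -12$ ($m{\left(Q,x \right)} = 2 \left(-6\right) = -12$)
$\frac{\left(-26 + 313\right) 226}{\left(192248 - 152762\right) \left(m{\left(-168,-467 \right)} - 833\right)} + \frac{350627}{-188732} = \frac{\left(-26 + 313\right) 226}{\left(192248 - 152762\right) \left(-12 - 833\right)} + \frac{350627}{-188732} = \frac{287 \cdot 226}{39486 \left(-845\right)} + 350627 \left(- \frac{1}{188732}\right) = \frac{64862}{-33365670} - \frac{350627}{188732} = 64862 \left(- \frac{1}{33365670}\right) - \frac{350627}{188732} = - \frac{32431}{16682835} - \frac{350627}{188732} = - \frac{5855573155037}{3148584815220}$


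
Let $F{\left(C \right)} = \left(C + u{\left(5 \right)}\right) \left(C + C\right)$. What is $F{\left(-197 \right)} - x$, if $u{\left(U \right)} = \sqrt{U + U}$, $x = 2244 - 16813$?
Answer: $92187 - 394 \sqrt{10} \approx 90941.0$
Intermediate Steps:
$x = -14569$ ($x = 2244 - 16813 = -14569$)
$u{\left(U \right)} = \sqrt{2} \sqrt{U}$ ($u{\left(U \right)} = \sqrt{2 U} = \sqrt{2} \sqrt{U}$)
$F{\left(C \right)} = 2 C \left(C + \sqrt{10}\right)$ ($F{\left(C \right)} = \left(C + \sqrt{2} \sqrt{5}\right) \left(C + C\right) = \left(C + \sqrt{10}\right) 2 C = 2 C \left(C + \sqrt{10}\right)$)
$F{\left(-197 \right)} - x = 2 \left(-197\right) \left(-197 + \sqrt{10}\right) - -14569 = \left(77618 - 394 \sqrt{10}\right) + 14569 = 92187 - 394 \sqrt{10}$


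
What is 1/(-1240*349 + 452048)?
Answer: 1/19288 ≈ 5.1846e-5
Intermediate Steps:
1/(-1240*349 + 452048) = 1/(-432760 + 452048) = 1/19288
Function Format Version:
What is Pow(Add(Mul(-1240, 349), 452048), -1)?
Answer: Rational(1, 19288) ≈ 5.1846e-5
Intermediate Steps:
Pow(Add(Mul(-1240, 349), 452048), -1) = Pow(Add(-432760, 452048), -1) = Pow(19288, -1) = Rational(1, 19288)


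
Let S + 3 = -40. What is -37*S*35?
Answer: 55685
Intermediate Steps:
S = -43 (S = -3 - 40 = -43)
-37*S*35 = -37*(-43)*35 = 1591*35 = 55685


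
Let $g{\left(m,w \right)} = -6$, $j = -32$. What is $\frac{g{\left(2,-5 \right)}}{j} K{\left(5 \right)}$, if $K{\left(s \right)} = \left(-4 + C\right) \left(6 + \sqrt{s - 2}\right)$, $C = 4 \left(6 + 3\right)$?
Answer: $36 + 6 \sqrt{3} \approx 46.392$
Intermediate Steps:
$C = 36$ ($C = 4 \cdot 9 = 36$)
$K{\left(s \right)} = 192 + 32 \sqrt{-2 + s}$ ($K{\left(s \right)} = \left(-4 + 36\right) \left(6 + \sqrt{s - 2}\right) = 32 \left(6 + \sqrt{-2 + s}\right) = 192 + 32 \sqrt{-2 + s}$)
$\frac{g{\left(2,-5 \right)}}{j} K{\left(5 \right)} = - \frac{6}{-32} \left(192 + 32 \sqrt{-2 + 5}\right) = \left(-6\right) \left(- \frac{1}{32}\right) \left(192 + 32 \sqrt{3}\right) = \frac{3 \left(192 + 32 \sqrt{3}\right)}{16} = 36 + 6 \sqrt{3}$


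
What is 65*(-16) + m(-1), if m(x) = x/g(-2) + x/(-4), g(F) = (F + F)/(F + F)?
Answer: -4163/4 ≈ -1040.8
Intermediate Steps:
g(F) = 1 (g(F) = (2*F)/((2*F)) = (2*F)*(1/(2*F)) = 1)
m(x) = 3*x/4 (m(x) = x/1 + x/(-4) = x*1 + x*(-1/4) = x - x/4 = 3*x/4)
65*(-16) + m(-1) = 65*(-16) + (3/4)*(-1) = -1040 - 3/4 = -4163/4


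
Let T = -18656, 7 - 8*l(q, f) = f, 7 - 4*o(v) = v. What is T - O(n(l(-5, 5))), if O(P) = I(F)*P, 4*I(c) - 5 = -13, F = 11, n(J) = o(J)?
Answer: -149221/8 ≈ -18653.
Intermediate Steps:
o(v) = 7/4 - v/4
l(q, f) = 7/8 - f/8
n(J) = 7/4 - J/4
I(c) = -2 (I(c) = 5/4 + (¼)*(-13) = 5/4 - 13/4 = -2)
O(P) = -2*P
T - O(n(l(-5, 5))) = -18656 - (-2)*(7/4 - (7/8 - ⅛*5)/4) = -18656 - (-2)*(7/4 - (7/8 - 5/8)/4) = -18656 - (-2)*(7/4 - ¼*¼) = -18656 - (-2)*(7/4 - 1/16) = -18656 - (-2)*27/16 = -18656 - 1*(-27/8) = -18656 + 27/8 = -149221/8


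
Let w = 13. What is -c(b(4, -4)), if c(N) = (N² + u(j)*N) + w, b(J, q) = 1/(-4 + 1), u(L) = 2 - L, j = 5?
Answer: -127/9 ≈ -14.111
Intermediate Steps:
b(J, q) = -⅓ (b(J, q) = 1/(-3) = -⅓)
c(N) = 13 + N² - 3*N (c(N) = (N² + (2 - 1*5)*N) + 13 = (N² + (2 - 5)*N) + 13 = (N² - 3*N) + 13 = 13 + N² - 3*N)
-c(b(4, -4)) = -(13 + (-⅓)² - 3*(-⅓)) = -(13 + ⅑ + 1) = -1*127/9 = -127/9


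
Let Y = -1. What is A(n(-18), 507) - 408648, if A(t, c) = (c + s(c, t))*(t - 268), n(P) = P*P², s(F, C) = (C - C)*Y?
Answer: -3501348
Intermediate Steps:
s(F, C) = 0 (s(F, C) = (C - C)*(-1) = 0*(-1) = 0)
n(P) = P³
A(t, c) = c*(-268 + t) (A(t, c) = (c + 0)*(t - 268) = c*(-268 + t))
A(n(-18), 507) - 408648 = 507*(-268 + (-18)³) - 408648 = 507*(-268 - 5832) - 408648 = 507*(-6100) - 408648 = -3092700 - 408648 = -3501348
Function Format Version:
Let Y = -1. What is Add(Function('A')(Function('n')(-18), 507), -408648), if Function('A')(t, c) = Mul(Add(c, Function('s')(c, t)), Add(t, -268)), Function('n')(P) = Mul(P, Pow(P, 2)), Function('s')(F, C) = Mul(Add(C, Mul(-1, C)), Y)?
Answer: -3501348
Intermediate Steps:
Function('s')(F, C) = 0 (Function('s')(F, C) = Mul(Add(C, Mul(-1, C)), -1) = Mul(0, -1) = 0)
Function('n')(P) = Pow(P, 3)
Function('A')(t, c) = Mul(c, Add(-268, t)) (Function('A')(t, c) = Mul(Add(c, 0), Add(t, -268)) = Mul(c, Add(-268, t)))
Add(Function('A')(Function('n')(-18), 507), -408648) = Add(Mul(507, Add(-268, Pow(-18, 3))), -408648) = Add(Mul(507, Add(-268, -5832)), -408648) = Add(Mul(507, -6100), -408648) = Add(-3092700, -408648) = -3501348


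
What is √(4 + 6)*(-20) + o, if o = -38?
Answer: -38 - 20*√10 ≈ -101.25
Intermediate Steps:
√(4 + 6)*(-20) + o = √(4 + 6)*(-20) - 38 = √10*(-20) - 38 = -20*√10 - 38 = -38 - 20*√10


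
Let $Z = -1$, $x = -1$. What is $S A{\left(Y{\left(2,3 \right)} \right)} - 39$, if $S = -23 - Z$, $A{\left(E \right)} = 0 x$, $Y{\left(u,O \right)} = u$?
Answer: $-39$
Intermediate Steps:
$A{\left(E \right)} = 0$ ($A{\left(E \right)} = 0 \left(-1\right) = 0$)
$S = -22$ ($S = -23 - -1 = -23 + 1 = -22$)
$S A{\left(Y{\left(2,3 \right)} \right)} - 39 = \left(-22\right) 0 - 39 = 0 - 39 = -39$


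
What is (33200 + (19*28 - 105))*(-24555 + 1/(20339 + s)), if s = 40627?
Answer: -16780098625961/20322 ≈ -8.2571e+8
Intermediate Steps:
(33200 + (19*28 - 105))*(-24555 + 1/(20339 + s)) = (33200 + (19*28 - 105))*(-24555 + 1/(20339 + 40627)) = (33200 + (532 - 105))*(-24555 + 1/60966) = (33200 + 427)*(-24555 + 1/60966) = 33627*(-1497020129/60966) = -16780098625961/20322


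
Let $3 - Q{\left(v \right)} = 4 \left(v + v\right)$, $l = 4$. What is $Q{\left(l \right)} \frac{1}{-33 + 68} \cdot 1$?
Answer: $- \frac{29}{35} \approx -0.82857$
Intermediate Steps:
$Q{\left(v \right)} = 3 - 8 v$ ($Q{\left(v \right)} = 3 - 4 \left(v + v\right) = 3 - 4 \cdot 2 v = 3 - 8 v$)
$Q{\left(l \right)} \frac{1}{-33 + 68} \cdot 1 = \left(3 - 32\right) \frac{1}{-33 + 68} \cdot 1 = \left(3 - 32\right) \frac{1}{35} \cdot 1 = - 29 \cdot \frac{1}{35} \cdot 1 = \left(-29\right) \frac{1}{35} = - \frac{29}{35}$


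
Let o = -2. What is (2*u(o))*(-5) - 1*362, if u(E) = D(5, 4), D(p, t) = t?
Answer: -402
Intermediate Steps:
u(E) = 4
(2*u(o))*(-5) - 1*362 = (2*4)*(-5) - 1*362 = 8*(-5) - 362 = -40 - 362 = -402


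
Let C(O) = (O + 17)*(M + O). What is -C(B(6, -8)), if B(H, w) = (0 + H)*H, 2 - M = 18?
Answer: -1060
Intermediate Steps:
M = -16 (M = 2 - 1*18 = 2 - 18 = -16)
B(H, w) = H**2 (B(H, w) = H*H = H**2)
C(O) = (-16 + O)*(17 + O) (C(O) = (O + 17)*(-16 + O) = (17 + O)*(-16 + O) = (-16 + O)*(17 + O))
-C(B(6, -8)) = -(-272 + 6**2 + (6**2)**2) = -(-272 + 36 + 36**2) = -(-272 + 36 + 1296) = -1*1060 = -1060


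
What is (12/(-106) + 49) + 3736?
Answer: 200599/53 ≈ 3784.9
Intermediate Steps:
(12/(-106) + 49) + 3736 = (-1/106*12 + 49) + 3736 = (-6/53 + 49) + 3736 = 2591/53 + 3736 = 200599/53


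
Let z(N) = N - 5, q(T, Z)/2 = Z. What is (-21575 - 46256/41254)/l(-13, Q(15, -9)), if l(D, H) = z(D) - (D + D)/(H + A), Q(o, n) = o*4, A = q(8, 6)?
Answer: 16021823508/13098145 ≈ 1223.2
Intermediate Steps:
q(T, Z) = 2*Z
A = 12 (A = 2*6 = 12)
Q(o, n) = 4*o
z(N) = -5 + N
l(D, H) = -5 + D - 2*D/(12 + H) (l(D, H) = (-5 + D) - (D + D)/(H + 12) = (-5 + D) - 2*D/(12 + H) = -5 + D - 2*D/(12 + H))
(-21575 - 46256/41254)/l(-13, Q(15, -9)) = (-21575 - 46256/41254)/(((-60 + 10*(-13) + (4*15)*(-5 - 13))/(12 + 4*15))) = (-21575 - 46256*1/41254)/(((-60 - 130 + 60*(-18))/(12 + 60))) = (-21575 - 23128/20627)/(((-60 - 130 - 1080)/72)) = -445050653/(20627*((1/72)*(-1270))) = -445050653/(20627*(-635/36)) = -445050653/20627*(-36/635) = 16021823508/13098145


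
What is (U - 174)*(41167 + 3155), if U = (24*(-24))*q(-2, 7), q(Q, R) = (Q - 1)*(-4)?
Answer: -314065692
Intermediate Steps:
q(Q, R) = 4 - 4*Q (q(Q, R) = (-1 + Q)*(-4) = 4 - 4*Q)
U = -6912 (U = (24*(-24))*(4 - 4*(-2)) = -576*(4 + 8) = -576*12 = -6912)
(U - 174)*(41167 + 3155) = (-6912 - 174)*(41167 + 3155) = -7086*44322 = -314065692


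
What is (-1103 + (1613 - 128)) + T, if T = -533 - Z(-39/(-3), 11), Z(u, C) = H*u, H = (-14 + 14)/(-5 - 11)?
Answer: -151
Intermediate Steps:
H = 0 (H = 0/(-16) = 0*(-1/16) = 0)
Z(u, C) = 0 (Z(u, C) = 0*u = 0)
T = -533 (T = -533 - 1*0 = -533 + 0 = -533)
(-1103 + (1613 - 128)) + T = (-1103 + (1613 - 128)) - 533 = (-1103 + 1485) - 533 = 382 - 533 = -151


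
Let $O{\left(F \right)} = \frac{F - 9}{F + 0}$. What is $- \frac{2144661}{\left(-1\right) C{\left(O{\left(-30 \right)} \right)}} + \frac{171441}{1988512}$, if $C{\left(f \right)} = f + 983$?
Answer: $\frac{14216176279361}{6524307872} \approx 2179.0$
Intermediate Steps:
$O{\left(F \right)} = \frac{-9 + F}{F}$
$C{\left(f \right)} = 983 + f$
$- \frac{2144661}{\left(-1\right) C{\left(O{\left(-30 \right)} \right)}} + \frac{171441}{1988512} = - \frac{2144661}{\left(-1\right) \left(983 + \frac{-9 - 30}{-30}\right)} + \frac{171441}{1988512} = - \frac{2144661}{\left(-1\right) \left(983 - - \frac{13}{10}\right)} + 171441 \cdot \frac{1}{1988512} = - \frac{2144661}{\left(-1\right) \left(983 + \frac{13}{10}\right)} + \frac{171441}{1988512} = - \frac{2144661}{\left(-1\right) \frac{9843}{10}} + \frac{171441}{1988512} = - \frac{2144661}{- \frac{9843}{10}} + \frac{171441}{1988512} = \left(-2144661\right) \left(- \frac{10}{9843}\right) + \frac{171441}{1988512} = \frac{7148870}{3281} + \frac{171441}{1988512} = \frac{14216176279361}{6524307872}$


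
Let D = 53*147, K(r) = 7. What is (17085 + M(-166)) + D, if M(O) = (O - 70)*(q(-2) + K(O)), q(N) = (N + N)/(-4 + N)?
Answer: 69200/3 ≈ 23067.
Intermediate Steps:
q(N) = 2*N/(-4 + N) (q(N) = (2*N)/(-4 + N) = 2*N/(-4 + N))
D = 7791
M(O) = -1610/3 + 23*O/3 (M(O) = (O - 70)*(2*(-2)/(-4 - 2) + 7) = (-70 + O)*(2*(-2)/(-6) + 7) = (-70 + O)*(2*(-2)*(-⅙) + 7) = (-70 + O)*(⅔ + 7) = (-70 + O)*(23/3) = -1610/3 + 23*O/3)
(17085 + M(-166)) + D = (17085 + (-1610/3 + (23/3)*(-166))) + 7791 = (17085 + (-1610/3 - 3818/3)) + 7791 = (17085 - 5428/3) + 7791 = 45827/3 + 7791 = 69200/3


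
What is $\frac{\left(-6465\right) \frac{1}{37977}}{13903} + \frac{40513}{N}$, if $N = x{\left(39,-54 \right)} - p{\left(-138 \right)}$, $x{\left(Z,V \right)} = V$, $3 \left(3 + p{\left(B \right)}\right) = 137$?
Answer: $- \frac{737607962257}{1759980770} \approx -419.1$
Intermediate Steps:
$p{\left(B \right)} = \frac{128}{3}$ ($p{\left(B \right)} = -3 + \frac{1}{3} \cdot 137 = -3 + \frac{137}{3} = \frac{128}{3}$)
$N = - \frac{290}{3}$ ($N = -54 - \frac{128}{3} = - \frac{290}{3} \approx -96.667$)
$\frac{\left(-6465\right) \frac{1}{37977}}{13903} + \frac{40513}{N} = \frac{\left(-6465\right) \frac{1}{37977}}{13903} + \frac{40513}{- \frac{290}{3}} = \left(-6465\right) \frac{1}{37977} \cdot \frac{1}{13903} + 40513 \left(- \frac{3}{290}\right) = \left(- \frac{2155}{12659}\right) \frac{1}{13903} - \frac{4191}{10} = - \frac{2155}{175998077} - \frac{4191}{10} = - \frac{737607962257}{1759980770}$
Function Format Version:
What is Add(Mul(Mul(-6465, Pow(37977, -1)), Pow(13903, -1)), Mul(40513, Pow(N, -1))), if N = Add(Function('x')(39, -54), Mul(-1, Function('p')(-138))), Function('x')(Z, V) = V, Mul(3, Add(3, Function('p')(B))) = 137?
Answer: Rational(-737607962257, 1759980770) ≈ -419.10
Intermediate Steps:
Function('p')(B) = Rational(128, 3) (Function('p')(B) = Add(-3, Mul(Rational(1, 3), 137)) = Add(-3, Rational(137, 3)) = Rational(128, 3))
N = Rational(-290, 3) (N = Add(-54, Mul(-1, Rational(128, 3))) = Add(-54, Rational(-128, 3)) = Rational(-290, 3) ≈ -96.667)
Add(Mul(Mul(-6465, Pow(37977, -1)), Pow(13903, -1)), Mul(40513, Pow(N, -1))) = Add(Mul(Mul(-6465, Pow(37977, -1)), Pow(13903, -1)), Mul(40513, Pow(Rational(-290, 3), -1))) = Add(Mul(Mul(-6465, Rational(1, 37977)), Rational(1, 13903)), Mul(40513, Rational(-3, 290))) = Add(Mul(Rational(-2155, 12659), Rational(1, 13903)), Rational(-4191, 10)) = Add(Rational(-2155, 175998077), Rational(-4191, 10)) = Rational(-737607962257, 1759980770)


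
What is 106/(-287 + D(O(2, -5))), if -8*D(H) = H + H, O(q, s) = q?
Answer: -212/575 ≈ -0.36870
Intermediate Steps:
D(H) = -H/4 (D(H) = -(H + H)/8 = -H/4)
106/(-287 + D(O(2, -5))) = 106/(-287 - ¼*2) = 106/(-287 - ½) = 106/(-575/2) = -2/575*106 = -212/575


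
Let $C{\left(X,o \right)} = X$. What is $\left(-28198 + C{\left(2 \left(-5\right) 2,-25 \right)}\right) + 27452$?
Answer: $-766$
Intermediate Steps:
$\left(-28198 + C{\left(2 \left(-5\right) 2,-25 \right)}\right) + 27452 = \left(-28198 + 2 \left(-5\right) 2\right) + 27452 = \left(-28198 - 20\right) + 27452 = -28218 + 27452 = -766$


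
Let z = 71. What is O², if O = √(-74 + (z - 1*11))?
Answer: -14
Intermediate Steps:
O = I*√14 (O = √(-74 + (71 - 1*11)) = √(-74 + (71 - 11)) = √(-74 + 60) = √(-14) = I*√14 ≈ 3.7417*I)
O² = (I*√14)² = -14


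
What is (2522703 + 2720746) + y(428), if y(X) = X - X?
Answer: 5243449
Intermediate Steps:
y(X) = 0
(2522703 + 2720746) + y(428) = (2522703 + 2720746) + 0 = 5243449 + 0 = 5243449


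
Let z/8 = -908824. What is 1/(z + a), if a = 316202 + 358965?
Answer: -1/6595425 ≈ -1.5162e-7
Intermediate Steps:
a = 675167
z = -7270592 (z = 8*(-908824) = -7270592)
1/(z + a) = 1/(-7270592 + 675167) = 1/(-6595425) = -1/6595425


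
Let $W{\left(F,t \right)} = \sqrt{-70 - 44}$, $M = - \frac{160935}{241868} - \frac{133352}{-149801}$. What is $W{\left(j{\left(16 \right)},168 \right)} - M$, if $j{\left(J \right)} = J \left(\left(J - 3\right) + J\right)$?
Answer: $- \frac{8145357601}{36232068268} + i \sqrt{114} \approx -0.22481 + 10.677 i$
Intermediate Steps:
$M = \frac{8145357601}{36232068268}$ ($M = \left(-160935\right) \frac{1}{241868} - - \frac{133352}{149801} = - \frac{160935}{241868} + \frac{133352}{149801} = \frac{8145357601}{36232068268} \approx 0.22481$)
$j{\left(J \right)} = J \left(-3 + 2 J\right)$ ($j{\left(J \right)} = J \left(\left(J - 3\right) + J\right) = J \left(\left(-3 + J\right) + J\right) = J \left(-3 + 2 J\right)$)
$W{\left(F,t \right)} = i \sqrt{114}$ ($W{\left(F,t \right)} = \sqrt{-114} = i \sqrt{114}$)
$W{\left(j{\left(16 \right)},168 \right)} - M = i \sqrt{114} - \frac{8145357601}{36232068268} = - \frac{8145357601}{36232068268} + i \sqrt{114}$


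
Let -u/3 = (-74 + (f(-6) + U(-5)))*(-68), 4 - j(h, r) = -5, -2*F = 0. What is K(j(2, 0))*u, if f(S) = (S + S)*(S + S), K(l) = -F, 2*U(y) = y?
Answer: 0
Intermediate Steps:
F = 0 (F = -½*0 = 0)
U(y) = y/2
j(h, r) = 9 (j(h, r) = 4 - 1*(-5) = 4 + 5 = 9)
K(l) = 0 (K(l) = -1*0 = 0)
f(S) = 4*S² (f(S) = (2*S)*(2*S) = 4*S²)
u = 13770 (u = -3*(-74 + (4*(-6)² + (½)*(-5)))*(-68) = -3*(-74 + (4*36 - 5/2))*(-68) = -3*(-74 + (144 - 5/2))*(-68) = -3*(-74 + 283/2)*(-68) = -405*(-68)/2 = -3*(-4590) = 13770)
K(j(2, 0))*u = 0*13770 = 0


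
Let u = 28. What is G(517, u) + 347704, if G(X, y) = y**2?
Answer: 348488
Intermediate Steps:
G(517, u) + 347704 = 28**2 + 347704 = 784 + 347704 = 348488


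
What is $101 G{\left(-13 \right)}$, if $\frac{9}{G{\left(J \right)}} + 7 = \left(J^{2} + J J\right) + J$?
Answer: $\frac{303}{106} \approx 2.8585$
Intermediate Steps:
$G{\left(J \right)} = \frac{9}{-7 + J + 2 J^{2}}$ ($G{\left(J \right)} = \frac{9}{-7 + \left(\left(J^{2} + J J\right) + J\right)} = \frac{9}{-7 + \left(\left(J^{2} + J^{2}\right) + J\right)} = \frac{9}{-7 + \left(2 J^{2} + J\right)} = \frac{9}{-7 + \left(J + 2 J^{2}\right)} = \frac{9}{-7 + J + 2 J^{2}}$)
$101 G{\left(-13 \right)} = 101 \frac{9}{-7 - 13 + 2 \left(-13\right)^{2}} = 101 \frac{9}{-7 - 13 + 2 \cdot 169} = 101 \frac{9}{-7 - 13 + 338} = 101 \cdot \frac{9}{318} = 101 \cdot 9 \cdot \frac{1}{318} = 101 \cdot \frac{3}{106} = \frac{303}{106}$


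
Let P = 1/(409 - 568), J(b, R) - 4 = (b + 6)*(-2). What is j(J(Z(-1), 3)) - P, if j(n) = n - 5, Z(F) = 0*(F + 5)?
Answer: -2066/159 ≈ -12.994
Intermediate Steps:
Z(F) = 0 (Z(F) = 0*(5 + F) = 0)
J(b, R) = -8 - 2*b (J(b, R) = 4 + (b + 6)*(-2) = 4 + (6 + b)*(-2) = 4 + (-12 - 2*b) = -8 - 2*b)
P = -1/159 (P = 1/(-159) = -1/159 ≈ -0.0062893)
j(n) = -5 + n
j(J(Z(-1), 3)) - P = (-5 + (-8 - 2*0)) - 1*(-1/159) = (-5 + (-8 + 0)) + 1/159 = (-5 - 8) + 1/159 = -13 + 1/159 = -2066/159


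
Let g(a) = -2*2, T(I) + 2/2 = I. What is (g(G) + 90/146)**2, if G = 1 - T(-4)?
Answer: 61009/5329 ≈ 11.448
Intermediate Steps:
T(I) = -1 + I
G = 6 (G = 1 - (-1 - 4) = 1 - 1*(-5) = 1 + 5 = 6)
g(a) = -4
(g(G) + 90/146)**2 = (-4 + 90/146)**2 = (-4 + 90*(1/146))**2 = (-4 + 45/73)**2 = (-247/73)**2 = 61009/5329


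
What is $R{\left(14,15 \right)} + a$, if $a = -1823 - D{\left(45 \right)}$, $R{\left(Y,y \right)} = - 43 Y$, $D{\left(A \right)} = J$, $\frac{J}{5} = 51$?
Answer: $-2680$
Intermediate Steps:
$J = 255$ ($J = 5 \cdot 51 = 255$)
$D{\left(A \right)} = 255$
$a = -2078$ ($a = -1823 - 255 = -2078$)
$R{\left(14,15 \right)} + a = \left(-43\right) 14 - 2078 = -602 - 2078 = -2680$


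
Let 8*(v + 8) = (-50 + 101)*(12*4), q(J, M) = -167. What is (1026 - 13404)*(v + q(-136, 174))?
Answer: -1621518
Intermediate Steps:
v = 298 (v = -8 + ((-50 + 101)*(12*4))/8 = -8 + (51*48)/8 = -8 + (1/8)*2448 = -8 + 306 = 298)
(1026 - 13404)*(v + q(-136, 174)) = (1026 - 13404)*(298 - 167) = -12378*131 = -1621518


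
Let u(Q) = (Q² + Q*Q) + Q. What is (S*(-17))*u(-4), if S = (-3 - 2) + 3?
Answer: 952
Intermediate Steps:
S = -2 (S = -5 + 3 = -2)
u(Q) = Q + 2*Q² (u(Q) = (Q² + Q²) + Q = 2*Q² + Q = Q + 2*Q²)
(S*(-17))*u(-4) = (-2*(-17))*(-4*(1 + 2*(-4))) = 34*(-4*(1 - 8)) = 34*(-4*(-7)) = 34*28 = 952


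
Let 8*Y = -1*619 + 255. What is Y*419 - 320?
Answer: -38769/2 ≈ -19385.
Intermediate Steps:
Y = -91/2 (Y = (-1*619 + 255)/8 = (-619 + 255)/8 = (⅛)*(-364) = -91/2 ≈ -45.500)
Y*419 - 320 = -91/2*419 - 320 = -38129/2 - 320 = -38769/2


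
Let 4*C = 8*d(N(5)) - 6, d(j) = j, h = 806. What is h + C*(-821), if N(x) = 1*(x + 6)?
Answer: -32049/2 ≈ -16025.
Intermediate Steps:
N(x) = 6 + x (N(x) = 1*(6 + x) = 6 + x)
C = 41/2 (C = (8*(6 + 5) - 6)/4 = (8*11 - 6)/4 = (88 - 6)/4 = (¼)*82 = 41/2 ≈ 20.500)
h + C*(-821) = 806 + (41/2)*(-821) = 806 - 33661/2 = -32049/2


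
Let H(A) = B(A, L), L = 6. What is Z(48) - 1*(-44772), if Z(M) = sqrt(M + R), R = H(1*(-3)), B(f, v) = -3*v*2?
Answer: 44772 + 2*sqrt(3) ≈ 44775.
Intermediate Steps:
B(f, v) = -6*v
H(A) = -36 (H(A) = -6*6 = -36)
R = -36
Z(M) = sqrt(-36 + M) (Z(M) = sqrt(M - 36) = sqrt(-36 + M))
Z(48) - 1*(-44772) = sqrt(-36 + 48) - 1*(-44772) = sqrt(12) + 44772 = 2*sqrt(3) + 44772 = 44772 + 2*sqrt(3)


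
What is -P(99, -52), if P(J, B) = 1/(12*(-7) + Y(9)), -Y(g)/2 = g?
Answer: 1/102 ≈ 0.0098039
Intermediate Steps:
Y(g) = -2*g
P(J, B) = -1/102 (P(J, B) = 1/(12*(-7) - 2*9) = 1/(-84 - 18) = 1/(-102) = -1/102)
-P(99, -52) = -1*(-1/102) = 1/102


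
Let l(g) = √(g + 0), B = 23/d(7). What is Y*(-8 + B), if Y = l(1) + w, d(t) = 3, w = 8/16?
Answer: -½ ≈ -0.50000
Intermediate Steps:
w = ½ (w = 8*(1/16) = ½ ≈ 0.50000)
B = 23/3 ≈ 7.6667
l(g) = √g
Y = 3/2 (Y = √1 + ½ = 1 + ½ = 3/2 ≈ 1.5000)
Y*(-8 + B) = 3*(-8 + 23/3)/2 = (3/2)*(-⅓) = -½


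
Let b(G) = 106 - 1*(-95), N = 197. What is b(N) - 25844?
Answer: -25643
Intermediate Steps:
b(G) = 201 (b(G) = 106 + 95 = 201)
b(N) - 25844 = 201 - 25844 = -25643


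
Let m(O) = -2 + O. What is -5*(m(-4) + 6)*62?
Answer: 0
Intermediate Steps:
-5*(m(-4) + 6)*62 = -5*((-2 - 4) + 6)*62 = -5*(-6 + 6)*62 = -5*0*62 = 0*62 = 0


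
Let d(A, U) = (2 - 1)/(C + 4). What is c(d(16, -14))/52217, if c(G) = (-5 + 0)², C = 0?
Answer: 25/52217 ≈ 0.00047877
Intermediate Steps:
d(A, U) = ¼ (d(A, U) = (2 - 1)/(0 + 4) = 1/4 = 1*(¼) = ¼)
c(G) = 25 (c(G) = (-5)² = 25)
c(d(16, -14))/52217 = 25/52217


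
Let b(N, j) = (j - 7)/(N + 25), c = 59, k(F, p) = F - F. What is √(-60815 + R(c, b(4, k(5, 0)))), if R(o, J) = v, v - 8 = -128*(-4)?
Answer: I*√60295 ≈ 245.55*I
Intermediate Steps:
k(F, p) = 0
b(N, j) = (-7 + j)/(25 + N)
v = 520 (v = 8 - 128*(-4) = 8 + 512 = 520)
R(o, J) = 520
√(-60815 + R(c, b(4, k(5, 0)))) = √(-60815 + 520) = √(-60295) = I*√60295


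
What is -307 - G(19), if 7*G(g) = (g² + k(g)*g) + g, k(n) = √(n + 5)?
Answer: -2529/7 - 38*√6/7 ≈ -374.58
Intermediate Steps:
k(n) = √(5 + n)
G(g) = g/7 + g²/7 + g*√(5 + g)/7 (G(g) = ((g² + √(5 + g)*g) + g)/7 = ((g² + g*√(5 + g)) + g)/7 = (g + g² + g*√(5 + g))/7 = g/7 + g²/7 + g*√(5 + g)/7)
-307 - G(19) = -307 - 19*(1 + 19 + √(5 + 19))/7 = -307 - 19*(1 + 19 + √24)/7 = -307 - 19*(1 + 19 + 2*√6)/7 = -307 - 19*(20 + 2*√6)/7 = -307 - (380/7 + 38*√6/7) = -307 + (-380/7 - 38*√6/7) = -2529/7 - 38*√6/7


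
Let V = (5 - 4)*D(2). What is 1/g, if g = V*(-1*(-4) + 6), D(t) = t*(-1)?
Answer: -1/20 ≈ -0.050000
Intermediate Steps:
D(t) = -t
V = -2 (V = (5 - 4)*(-1*2) = 1*(-2) = -2)
g = -20 (g = -2*(-1*(-4) + 6) = -2*(4 + 6) = -2*10 = -20)
1/g = 1/(-20) = -1/20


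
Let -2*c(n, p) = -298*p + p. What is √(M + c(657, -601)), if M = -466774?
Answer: I*√2224090/2 ≈ 745.67*I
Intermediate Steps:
c(n, p) = 297*p/2 (c(n, p) = -(-298*p + p)/2 = -(-297)*p/2 = 297*p/2)
√(M + c(657, -601)) = √(-466774 + (297/2)*(-601)) = √(-466774 - 178497/2) = √(-1112045/2) = I*√2224090/2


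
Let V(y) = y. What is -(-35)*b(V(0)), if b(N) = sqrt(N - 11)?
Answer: 35*I*sqrt(11) ≈ 116.08*I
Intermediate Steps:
b(N) = sqrt(-11 + N)
-(-35)*b(V(0)) = -(-35)*sqrt(-11 + 0) = -(-35)*sqrt(-11) = -(-35)*I*sqrt(11) = 35*I*sqrt(11)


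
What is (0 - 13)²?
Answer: 169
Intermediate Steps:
(0 - 13)² = (-13)² = 169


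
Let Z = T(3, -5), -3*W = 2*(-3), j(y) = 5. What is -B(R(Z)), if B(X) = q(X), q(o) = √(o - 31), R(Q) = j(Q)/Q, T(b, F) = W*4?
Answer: -9*I*√6/4 ≈ -5.5114*I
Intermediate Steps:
W = 2 (W = -2*(-3)/3 = -⅓*(-6) = 2)
T(b, F) = 8 (T(b, F) = 2*4 = 8)
Z = 8
R(Q) = 5/Q
q(o) = √(-31 + o)
B(X) = √(-31 + X)
-B(R(Z)) = -√(-31 + 5/8) = -√(-243/8) = -9*I*√6/4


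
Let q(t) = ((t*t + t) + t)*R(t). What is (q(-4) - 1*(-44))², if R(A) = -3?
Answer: 400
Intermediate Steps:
q(t) = -6*t - 3*t² (q(t) = ((t*t + t) + t)*(-3) = ((t² + t) + t)*(-3) = ((t + t²) + t)*(-3) = (t² + 2*t)*(-3) = -6*t - 3*t²)
(q(-4) - 1*(-44))² = (-3*(-4)*(2 - 4) - 1*(-44))² = (-3*(-4)*(-2) + 44)² = (-24 + 44)² = 20² = 400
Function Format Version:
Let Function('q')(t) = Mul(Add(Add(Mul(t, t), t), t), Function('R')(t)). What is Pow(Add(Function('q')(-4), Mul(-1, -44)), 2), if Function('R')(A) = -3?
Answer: 400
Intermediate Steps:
Function('q')(t) = Add(Mul(-6, t), Mul(-3, Pow(t, 2))) (Function('q')(t) = Mul(Add(Add(Mul(t, t), t), t), -3) = Mul(Add(Add(Pow(t, 2), t), t), -3) = Mul(Add(Add(t, Pow(t, 2)), t), -3) = Mul(Add(Pow(t, 2), Mul(2, t)), -3) = Add(Mul(-6, t), Mul(-3, Pow(t, 2))))
Pow(Add(Function('q')(-4), Mul(-1, -44)), 2) = Pow(Add(Mul(-3, -4, Add(2, -4)), Mul(-1, -44)), 2) = Pow(Add(Mul(-3, -4, -2), 44), 2) = Pow(Add(-24, 44), 2) = Pow(20, 2) = 400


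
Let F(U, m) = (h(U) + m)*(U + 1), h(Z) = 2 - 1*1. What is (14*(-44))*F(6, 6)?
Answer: -30184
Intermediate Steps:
h(Z) = 1 (h(Z) = 2 - 1 = 1)
F(U, m) = (1 + U)*(1 + m) (F(U, m) = (1 + m)*(U + 1) = (1 + m)*(1 + U) = (1 + U)*(1 + m))
(14*(-44))*F(6, 6) = (14*(-44))*(1 + 6 + 6 + 6*6) = -616*(1 + 6 + 6 + 36) = -616*49 = -30184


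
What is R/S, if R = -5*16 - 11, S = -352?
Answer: 91/352 ≈ 0.25852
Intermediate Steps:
R = -91 (R = -80 - 11 = -91)
R/S = -91/(-352) = -91*(-1/352) = 91/352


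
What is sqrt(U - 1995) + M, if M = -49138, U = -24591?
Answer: -49138 + 3*I*sqrt(2954) ≈ -49138.0 + 163.05*I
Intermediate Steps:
sqrt(U - 1995) + M = sqrt(-24591 - 1995) - 49138 = sqrt(-26586) - 49138 = 3*I*sqrt(2954) - 49138 = -49138 + 3*I*sqrt(2954)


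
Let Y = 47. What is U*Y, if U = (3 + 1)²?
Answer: 752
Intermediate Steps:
U = 16 (U = 4² = 16)
U*Y = 16*47 = 752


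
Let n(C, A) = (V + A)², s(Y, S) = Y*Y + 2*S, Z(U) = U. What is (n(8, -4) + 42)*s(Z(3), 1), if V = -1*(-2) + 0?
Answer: 506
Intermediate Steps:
V = 2 (V = 2 + 0 = 2)
s(Y, S) = Y² + 2*S
n(C, A) = (2 + A)²
(n(8, -4) + 42)*s(Z(3), 1) = ((2 - 4)² + 42)*(3² + 2*1) = ((-2)² + 42)*(9 + 2) = (4 + 42)*11 = 46*11 = 506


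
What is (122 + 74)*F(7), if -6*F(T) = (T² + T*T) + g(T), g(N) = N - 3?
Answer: -3332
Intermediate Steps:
g(N) = -3 + N
F(T) = ½ - T²/3 - T/6 (F(T) = -((T² + T*T) + (-3 + T))/6 = -((T² + T²) + (-3 + T))/6 = -(2*T² + (-3 + T))/6 = -(-3 + T + 2*T²)/6 = ½ - T²/3 - T/6)
(122 + 74)*F(7) = (122 + 74)*(½ - ⅓*7² - ⅙*7) = 196*(½ - ⅓*49 - 7/6) = 196*(½ - 49/3 - 7/6) = 196*(-17) = -3332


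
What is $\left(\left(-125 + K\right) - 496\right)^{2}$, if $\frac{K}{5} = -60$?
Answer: $848241$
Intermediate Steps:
$K = -300$ ($K = 5 \left(-60\right) = -300$)
$\left(\left(-125 + K\right) - 496\right)^{2} = \left(\left(-125 - 300\right) - 496\right)^{2} = \left(-425 - 496\right)^{2} = \left(-921\right)^{2} = 848241$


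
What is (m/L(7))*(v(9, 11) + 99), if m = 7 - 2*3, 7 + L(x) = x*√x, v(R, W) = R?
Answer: 18/7 + 18*√7/7 ≈ 9.3748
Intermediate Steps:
L(x) = -7 + x^(3/2) (L(x) = -7 + x*√x = -7 + x^(3/2))
m = 1 (m = 7 - 6 = 1)
(m/L(7))*(v(9, 11) + 99) = (1/(-7 + 7^(3/2)))*(9 + 99) = (1/(-7 + 7*√7))*108 = 108/(-7 + 7*√7)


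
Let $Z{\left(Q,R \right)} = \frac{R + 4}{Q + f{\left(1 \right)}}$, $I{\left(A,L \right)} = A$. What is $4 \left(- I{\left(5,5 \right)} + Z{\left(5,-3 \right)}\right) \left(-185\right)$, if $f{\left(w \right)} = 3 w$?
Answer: $\frac{7215}{2} \approx 3607.5$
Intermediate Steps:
$Z{\left(Q,R \right)} = \frac{4 + R}{3 + Q}$ ($Z{\left(Q,R \right)} = \frac{R + 4}{Q + 3 \cdot 1} = \frac{4 + R}{Q + 3} = \frac{4 + R}{3 + Q}$)
$4 \left(- I{\left(5,5 \right)} + Z{\left(5,-3 \right)}\right) \left(-185\right) = 4 \left(\left(-1\right) 5 + \frac{4 - 3}{3 + 5}\right) \left(-185\right) = 4 \left(-5 + \frac{1}{8} \cdot 1\right) \left(-185\right) = 4 \left(-5 + \frac{1}{8}\right) \left(-185\right) = 4 \left(- \frac{39}{8}\right) \left(-185\right) = \left(- \frac{39}{2}\right) \left(-185\right) = \frac{7215}{2}$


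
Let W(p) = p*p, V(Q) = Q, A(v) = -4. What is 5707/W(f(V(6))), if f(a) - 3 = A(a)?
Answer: 5707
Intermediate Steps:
f(a) = -1 (f(a) = 3 - 4 = -1)
W(p) = p**2
5707/W(f(V(6))) = 5707/((-1)**2) = 5707/1 = 5707*1 = 5707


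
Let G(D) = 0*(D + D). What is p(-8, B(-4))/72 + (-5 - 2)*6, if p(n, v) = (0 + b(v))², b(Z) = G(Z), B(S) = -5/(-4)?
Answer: -42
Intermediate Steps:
B(S) = 5/4 (B(S) = -5*(-¼) = 5/4)
G(D) = 0 (G(D) = 0*(2*D) = 0)
b(Z) = 0
p(n, v) = 0 (p(n, v) = (0 + 0)² = 0² = 0)
p(-8, B(-4))/72 + (-5 - 2)*6 = 0/72 + (-5 - 2)*6 = 0*(1/72) - 7*6 = 0 - 42 = -42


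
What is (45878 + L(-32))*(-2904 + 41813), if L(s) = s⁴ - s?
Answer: 42585355774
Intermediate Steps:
(45878 + L(-32))*(-2904 + 41813) = (45878 + ((-32)⁴ - 1*(-32)))*(-2904 + 41813) = (45878 + (1048576 + 32))*38909 = (45878 + 1048608)*38909 = 1094486*38909 = 42585355774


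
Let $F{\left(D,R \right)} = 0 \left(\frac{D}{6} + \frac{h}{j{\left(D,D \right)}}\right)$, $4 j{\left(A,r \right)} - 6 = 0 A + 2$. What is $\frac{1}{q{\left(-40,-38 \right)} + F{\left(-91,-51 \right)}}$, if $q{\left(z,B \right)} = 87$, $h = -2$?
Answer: $\frac{1}{87} \approx 0.011494$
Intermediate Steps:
$j{\left(A,r \right)} = 2$ ($j{\left(A,r \right)} = \frac{3}{2} + \frac{0 A + 2}{4} = \frac{3}{2} + \frac{0 + 2}{4} = \frac{3}{2} + \frac{1}{4} \cdot 2 = \frac{3}{2} + \frac{1}{2} = 2$)
$F{\left(D,R \right)} = 0$ ($F{\left(D,R \right)} = 0 \left(\frac{D}{6} - \frac{2}{2}\right) = 0 \left(D \frac{1}{6} - 1\right) = 0 \left(\frac{D}{6} - 1\right) = 0 \left(-1 + \frac{D}{6}\right) = 0$)
$\frac{1}{q{\left(-40,-38 \right)} + F{\left(-91,-51 \right)}} = \frac{1}{87 + 0} = \frac{1}{87}$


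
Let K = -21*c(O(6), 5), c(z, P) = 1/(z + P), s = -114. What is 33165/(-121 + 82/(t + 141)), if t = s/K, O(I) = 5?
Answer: -45336555/164833 ≈ -275.05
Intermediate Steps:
c(z, P) = 1/(P + z)
K = -21/10 (K = -21/(5 + 5) = -21/10 ≈ -2.1000)
t = 380/7 (t = -114/(-21/10) = -114*(-10/21) = 380/7 ≈ 54.286)
33165/(-121 + 82/(t + 141)) = 33165/(-121 + 82/(380/7 + 141)) = 33165/(-121 + 82/(1367/7)) = 33165/(-121 + 82*(7/1367)) = 33165/(-121 + 574/1367) = 33165/(-164833/1367) = 33165*(-1367/164833) = -45336555/164833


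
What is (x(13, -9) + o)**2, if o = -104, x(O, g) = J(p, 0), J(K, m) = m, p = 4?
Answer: 10816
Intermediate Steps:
x(O, g) = 0
(x(13, -9) + o)**2 = (0 - 104)**2 = (-104)**2 = 10816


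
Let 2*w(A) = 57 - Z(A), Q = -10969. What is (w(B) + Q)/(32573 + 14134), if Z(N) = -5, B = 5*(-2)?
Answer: -3646/15569 ≈ -0.23418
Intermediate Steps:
B = -10
w(A) = 31 (w(A) = (57 - 1*(-5))/2 = (57 + 5)/2 = (1/2)*62 = 31)
(w(B) + Q)/(32573 + 14134) = (31 - 10969)/(32573 + 14134) = -10938/46707 = -10938*1/46707 = -3646/15569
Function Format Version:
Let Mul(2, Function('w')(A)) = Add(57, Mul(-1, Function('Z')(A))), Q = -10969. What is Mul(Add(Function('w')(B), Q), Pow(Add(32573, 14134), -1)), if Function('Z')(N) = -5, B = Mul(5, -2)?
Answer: Rational(-3646, 15569) ≈ -0.23418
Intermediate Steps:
B = -10
Function('w')(A) = 31 (Function('w')(A) = Mul(Rational(1, 2), Add(57, Mul(-1, -5))) = Mul(Rational(1, 2), Add(57, 5)) = Mul(Rational(1, 2), 62) = 31)
Mul(Add(Function('w')(B), Q), Pow(Add(32573, 14134), -1)) = Mul(Add(31, -10969), Pow(Add(32573, 14134), -1)) = Mul(-10938, Pow(46707, -1)) = Mul(-10938, Rational(1, 46707)) = Rational(-3646, 15569)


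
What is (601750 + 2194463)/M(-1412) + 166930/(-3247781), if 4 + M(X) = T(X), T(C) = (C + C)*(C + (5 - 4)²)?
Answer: 2805442719851/4313767679820 ≈ 0.65035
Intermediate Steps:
T(C) = 2*C*(1 + C) (T(C) = (2*C)*(C + 1²) = (2*C)*(C + 1) = (2*C)*(1 + C) = 2*C*(1 + C))
M(X) = -4 + 2*X*(1 + X)
(601750 + 2194463)/M(-1412) + 166930/(-3247781) = (601750 + 2194463)/(-4 + 2*(-1412)*(1 - 1412)) + 166930/(-3247781) = 2796213/(-4 + 2*(-1412)*(-1411)) + 166930*(-1/3247781) = 2796213/(-4 + 3984664) - 166930/3247781 = 2796213/3984660 - 166930/3247781 = 2796213*(1/3984660) - 166930/3247781 = 932071/1328220 - 166930/3247781 = 2805442719851/4313767679820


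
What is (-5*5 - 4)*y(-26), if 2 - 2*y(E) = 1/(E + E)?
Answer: -3045/104 ≈ -29.279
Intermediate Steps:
y(E) = 1 - 1/(4*E) (y(E) = 1 - 1/(2*(E + E)) = 1 - 1/(2*E)/2 = 1 - 1/(4*E))
(-5*5 - 4)*y(-26) = (-5*5 - 4)*((-¼ - 26)/(-26)) = (-25 - 4)*(-1/26*(-105/4)) = -29*105/104 = -3045/104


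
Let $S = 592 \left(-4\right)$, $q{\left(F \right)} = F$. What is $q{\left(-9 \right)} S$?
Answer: $21312$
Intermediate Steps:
$S = -2368$
$q{\left(-9 \right)} S = \left(-9\right) \left(-2368\right) = 21312$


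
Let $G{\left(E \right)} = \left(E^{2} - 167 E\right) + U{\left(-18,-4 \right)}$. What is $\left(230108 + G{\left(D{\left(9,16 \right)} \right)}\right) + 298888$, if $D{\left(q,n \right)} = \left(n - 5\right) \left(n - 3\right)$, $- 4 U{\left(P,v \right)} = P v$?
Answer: $525546$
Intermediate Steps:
$U{\left(P,v \right)} = - \frac{P v}{4}$
$D{\left(q,n \right)} = \left(-5 + n\right) \left(-3 + n\right)$
$G{\left(E \right)} = -18 + E^{2} - 167 E$ ($G{\left(E \right)} = \left(E^{2} - 167 E\right) - \left(- \frac{9}{2}\right) \left(-4\right) = \left(E^{2} - 167 E\right) - 18 = -18 + E^{2} - 167 E$)
$\left(230108 + G{\left(D{\left(9,16 \right)} \right)}\right) + 298888 = \left(230108 - \left(18 - \left(15 + 16^{2} - 128\right)^{2} + 167 \left(15 + 16^{2} - 128\right)\right)\right) + 298888 = \left(230108 - \left(18 - \left(15 + 256 - 128\right)^{2} + 167 \left(15 + 256 - 128\right)\right)\right) + 298888 = \left(230108 - \left(23899 - 20449\right)\right) + 298888 = \left(230108 - 3450\right) + 298888 = 226658 + 298888 = 525546$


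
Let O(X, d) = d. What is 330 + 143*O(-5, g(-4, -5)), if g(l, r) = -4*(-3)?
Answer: 2046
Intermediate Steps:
g(l, r) = 12
330 + 143*O(-5, g(-4, -5)) = 330 + 143*12 = 330 + 1716 = 2046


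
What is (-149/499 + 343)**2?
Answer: 29243736064/249001 ≈ 1.1744e+5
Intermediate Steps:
(-149/499 + 343)**2 = (171008/499)**2 = 29243736064/249001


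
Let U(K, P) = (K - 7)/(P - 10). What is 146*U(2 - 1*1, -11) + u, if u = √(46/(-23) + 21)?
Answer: 292/7 + √19 ≈ 46.073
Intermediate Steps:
U(K, P) = (-7 + K)/(-10 + P)
u = √19 (u = √(46*(-1/23) + 21) = √(-2 + 21) = √19 ≈ 4.3589)
146*U(2 - 1*1, -11) + u = 146*((-7 + (2 - 1*1))/(-10 - 11)) + √19 = 146*((-7 + (2 - 1))/(-21)) + √19 = 146*(-(-7 + 1)/21) + √19 = 146*(-1/21*(-6)) + √19 = 146*(2/7) + √19 = 292/7 + √19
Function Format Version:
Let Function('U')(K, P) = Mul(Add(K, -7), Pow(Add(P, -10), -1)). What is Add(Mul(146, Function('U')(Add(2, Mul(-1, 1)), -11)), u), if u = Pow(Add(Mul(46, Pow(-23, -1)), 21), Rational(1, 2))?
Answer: Add(Rational(292, 7), Pow(19, Rational(1, 2))) ≈ 46.073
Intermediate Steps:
Function('U')(K, P) = Mul(Pow(Add(-10, P), -1), Add(-7, K)) (Function('U')(K, P) = Mul(Add(-7, K), Pow(Add(-10, P), -1)) = Mul(Pow(Add(-10, P), -1), Add(-7, K)))
u = Pow(19, Rational(1, 2)) (u = Pow(Add(Mul(46, Rational(-1, 23)), 21), Rational(1, 2)) = Pow(Add(-2, 21), Rational(1, 2)) = Pow(19, Rational(1, 2)) ≈ 4.3589)
Add(Mul(146, Function('U')(Add(2, Mul(-1, 1)), -11)), u) = Add(Mul(146, Mul(Pow(Add(-10, -11), -1), Add(-7, Add(2, Mul(-1, 1))))), Pow(19, Rational(1, 2))) = Add(Mul(146, Mul(Pow(-21, -1), Add(-7, Add(2, -1)))), Pow(19, Rational(1, 2))) = Add(Mul(146, Mul(Rational(-1, 21), Add(-7, 1))), Pow(19, Rational(1, 2))) = Add(Mul(146, Mul(Rational(-1, 21), -6)), Pow(19, Rational(1, 2))) = Add(Mul(146, Rational(2, 7)), Pow(19, Rational(1, 2))) = Add(Rational(292, 7), Pow(19, Rational(1, 2)))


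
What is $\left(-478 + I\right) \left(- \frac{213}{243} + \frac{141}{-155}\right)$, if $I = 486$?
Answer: $- \frac{179408}{12555} \approx -14.29$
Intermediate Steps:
$\left(-478 + I\right) \left(- \frac{213}{243} + \frac{141}{-155}\right) = \left(-478 + 486\right) \left(- \frac{213}{243} + \frac{141}{-155}\right) = 8 \left(\left(-213\right) \frac{1}{243} + 141 \left(- \frac{1}{155}\right)\right) = 8 \left(- \frac{71}{81} - \frac{141}{155}\right) = 8 \left(- \frac{22426}{12555}\right) = - \frac{179408}{12555}$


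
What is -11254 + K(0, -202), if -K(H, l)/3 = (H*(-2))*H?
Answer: -11254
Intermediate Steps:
K(H, l) = 6*H² (K(H, l) = -3*H*(-2)*H = -3*(-2*H)*H = -(-6)*H² = 6*H²)
-11254 + K(0, -202) = -11254 + 6*0² = -11254 + 6*0 = -11254 + 0 = -11254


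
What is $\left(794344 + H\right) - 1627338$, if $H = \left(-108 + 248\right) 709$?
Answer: $-733734$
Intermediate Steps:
$H = 99260$ ($H = 140 \cdot 709 = 99260$)
$\left(794344 + H\right) - 1627338 = \left(794344 + 99260\right) - 1627338 = 893604 - 1627338 = -733734$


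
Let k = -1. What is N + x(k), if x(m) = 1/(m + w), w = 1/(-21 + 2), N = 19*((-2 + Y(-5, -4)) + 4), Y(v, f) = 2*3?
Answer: 3021/20 ≈ 151.05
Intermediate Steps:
Y(v, f) = 6
N = 152 (N = 19*((-2 + 6) + 4) = 19*(4 + 4) = 19*8 = 152)
w = -1/19 (w = 1/(-19) = -1/19 ≈ -0.052632)
x(m) = 1/(-1/19 + m) (x(m) = 1/(m - 1/19) = 1/(-1/19 + m))
N + x(k) = 152 + 19/(-1 + 19*(-1)) = 152 + 19/(-1 - 19) = 152 + 19/(-20) = 152 + 19*(-1/20) = 152 - 19/20 = 3021/20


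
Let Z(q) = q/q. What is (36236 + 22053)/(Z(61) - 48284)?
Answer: -58289/48283 ≈ -1.2072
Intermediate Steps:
Z(q) = 1
(36236 + 22053)/(Z(61) - 48284) = (36236 + 22053)/(1 - 48284) = 58289/(-48283) = 58289*(-1/48283) = -58289/48283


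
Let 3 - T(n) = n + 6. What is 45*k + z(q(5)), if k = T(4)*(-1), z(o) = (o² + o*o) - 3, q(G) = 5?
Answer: 362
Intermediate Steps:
T(n) = -3 - n (T(n) = 3 - (n + 6) = 3 - (6 + n) = 3 + (-6 - n) = -3 - n)
z(o) = -3 + 2*o² (z(o) = (o² + o²) - 3 = 2*o² - 3 = -3 + 2*o²)
k = 7 (k = (-3 - 1*4)*(-1) = (-3 - 4)*(-1) = -7*(-1) = 7)
45*k + z(q(5)) = 45*7 + (-3 + 2*5²) = 315 + (-3 + 2*25) = 315 + (-3 + 50) = 315 + 47 = 362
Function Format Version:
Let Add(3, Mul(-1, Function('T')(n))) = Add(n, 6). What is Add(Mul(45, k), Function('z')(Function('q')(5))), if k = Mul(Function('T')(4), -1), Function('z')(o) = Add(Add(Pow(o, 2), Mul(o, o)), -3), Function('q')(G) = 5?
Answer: 362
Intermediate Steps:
Function('T')(n) = Add(-3, Mul(-1, n)) (Function('T')(n) = Add(3, Mul(-1, Add(n, 6))) = Add(3, Mul(-1, Add(6, n))) = Add(3, Add(-6, Mul(-1, n))) = Add(-3, Mul(-1, n)))
Function('z')(o) = Add(-3, Mul(2, Pow(o, 2))) (Function('z')(o) = Add(Add(Pow(o, 2), Pow(o, 2)), -3) = Add(Mul(2, Pow(o, 2)), -3) = Add(-3, Mul(2, Pow(o, 2))))
k = 7 (k = Mul(Add(-3, Mul(-1, 4)), -1) = Mul(Add(-3, -4), -1) = Mul(-7, -1) = 7)
Add(Mul(45, k), Function('z')(Function('q')(5))) = Add(Mul(45, 7), Add(-3, Mul(2, Pow(5, 2)))) = Add(315, Add(-3, Mul(2, 25))) = Add(315, Add(-3, 50)) = Add(315, 47) = 362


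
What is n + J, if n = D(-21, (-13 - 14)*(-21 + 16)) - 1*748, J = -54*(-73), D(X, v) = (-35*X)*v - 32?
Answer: 102387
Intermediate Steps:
D(X, v) = -32 - 35*X*v (D(X, v) = -35*X*v - 32 = -32 - 35*X*v)
J = 3942
n = 98445 (n = (-32 - 35*(-21)*(-13 - 14)*(-21 + 16)) - 1*748 = (-32 - 35*(-21)*(-27*(-5))) - 748 = (-32 - 35*(-21)*135) - 748 = (-32 + 99225) - 748 = 99193 - 748 = 98445)
n + J = 98445 + 3942 = 102387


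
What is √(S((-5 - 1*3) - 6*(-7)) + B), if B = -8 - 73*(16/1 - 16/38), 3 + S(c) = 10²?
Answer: 3*I*√42047/19 ≈ 32.377*I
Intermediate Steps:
S(c) = 97 (S(c) = -3 + 10² = -3 + 100 = 97)
B = -21760/19 (B = -8 - 73*(16*1 - 16*1/38) = -8 - 73*(16 - 8/19) = -8 - 73*296/19 = -8 - 21608/19 = -21760/19 ≈ -1145.3)
√(S((-5 - 1*3) - 6*(-7)) + B) = √(97 - 21760/19) = √(-19917/19) = 3*I*√42047/19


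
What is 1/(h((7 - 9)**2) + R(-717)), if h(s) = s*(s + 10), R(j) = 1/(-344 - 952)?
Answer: 1296/72575 ≈ 0.017857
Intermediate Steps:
R(j) = -1/1296 (R(j) = 1/(-1296) = -1/1296)
h(s) = s*(10 + s)
1/(h((7 - 9)**2) + R(-717)) = 1/((7 - 9)**2*(10 + (7 - 9)**2) - 1/1296) = 1/((-2)**2*(10 + (-2)**2) - 1/1296) = 1/(4*(10 + 4) - 1/1296) = 1/(4*14 - 1/1296) = 1/(56 - 1/1296) = 1/(72575/1296) = 1296/72575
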